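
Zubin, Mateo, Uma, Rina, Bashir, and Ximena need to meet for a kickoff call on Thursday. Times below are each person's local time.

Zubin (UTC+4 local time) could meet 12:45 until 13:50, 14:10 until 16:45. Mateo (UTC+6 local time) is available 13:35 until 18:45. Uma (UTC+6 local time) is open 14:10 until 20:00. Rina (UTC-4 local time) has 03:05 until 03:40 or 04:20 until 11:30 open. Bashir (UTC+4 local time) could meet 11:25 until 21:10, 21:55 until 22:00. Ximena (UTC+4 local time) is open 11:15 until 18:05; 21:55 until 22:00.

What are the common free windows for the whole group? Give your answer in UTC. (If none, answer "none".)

08:45-09:50, 10:10-12:45

Zubin in UTC: 08:45-09:50, 10:10-12:45 (subtract 4h to convert from UTC+4).
Mateo in UTC: 07:35-12:45 (subtract 6h to convert from UTC+6).
Uma in UTC: 08:10-14:00 (subtract 6h to convert from UTC+6).
Rina in UTC: 07:05-07:40, 08:20-15:30 (add 4h to convert from UTC-4).
Bashir in UTC: 07:25-17:10, 17:55-18:00 (subtract 4h to convert from UTC+4).
Ximena in UTC: 07:15-14:05, 17:55-18:00 (subtract 4h to convert from UTC+4).
Zubin ∩ Mateo: 08:45-09:50, 10:10-12:45.
Zubin ∩ Mateo ∩ Uma: 08:45-09:50, 10:10-12:45.
Zubin ∩ Mateo ∩ Uma ∩ Rina: 08:45-09:50, 10:10-12:45.
Zubin ∩ Mateo ∩ Uma ∩ Rina ∩ Bashir: 08:45-09:50, 10:10-12:45.
Zubin ∩ Mateo ∩ Uma ∩ Rina ∩ Bashir ∩ Ximena: 08:45-09:50, 10:10-12:45.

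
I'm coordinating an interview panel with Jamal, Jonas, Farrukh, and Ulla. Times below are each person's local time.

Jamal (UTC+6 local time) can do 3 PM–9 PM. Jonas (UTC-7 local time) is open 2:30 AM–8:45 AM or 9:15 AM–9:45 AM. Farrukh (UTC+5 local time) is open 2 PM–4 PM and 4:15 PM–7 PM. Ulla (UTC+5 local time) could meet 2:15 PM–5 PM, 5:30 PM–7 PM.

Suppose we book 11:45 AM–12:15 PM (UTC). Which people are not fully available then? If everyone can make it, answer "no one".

Ulla

Jamal in UTC: 09:00-15:00 (subtract 6h to convert from UTC+6).
Jonas in UTC: 09:30-15:45, 16:15-16:45 (add 7h to convert from UTC-7).
Farrukh in UTC: 09:00-11:00, 11:15-14:00 (subtract 5h to convert from UTC+5).
Ulla in UTC: 09:15-12:00, 12:30-14:00 (subtract 5h to convert from UTC+5).
Jamal: free for 11:45-12:15. Jonas: free for 11:45-12:15. Farrukh: free for 11:45-12:15. Ulla: not fully free for 11:45-12:15.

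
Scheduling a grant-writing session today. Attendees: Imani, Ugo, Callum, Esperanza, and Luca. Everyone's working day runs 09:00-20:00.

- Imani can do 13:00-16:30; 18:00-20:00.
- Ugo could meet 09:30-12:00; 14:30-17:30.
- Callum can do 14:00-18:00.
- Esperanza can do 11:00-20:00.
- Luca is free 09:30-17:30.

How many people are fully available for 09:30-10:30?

2

Ugo and Luca can make the full 09:30-10:30 slot — that's 2.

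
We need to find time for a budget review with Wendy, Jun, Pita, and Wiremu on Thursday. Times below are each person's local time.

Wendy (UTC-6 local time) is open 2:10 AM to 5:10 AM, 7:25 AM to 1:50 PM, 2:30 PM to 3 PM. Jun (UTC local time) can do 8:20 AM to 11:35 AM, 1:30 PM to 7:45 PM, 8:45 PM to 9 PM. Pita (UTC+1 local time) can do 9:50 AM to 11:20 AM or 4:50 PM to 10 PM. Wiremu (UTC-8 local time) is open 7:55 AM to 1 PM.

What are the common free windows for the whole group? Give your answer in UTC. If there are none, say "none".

15:55-19:45, 20:45-21:00

Wendy in UTC: 08:10-11:10, 13:25-19:50, 20:30-21:00 (add 6h to convert from UTC-6).
Jun in UTC: 08:20-11:35, 13:30-19:45, 20:45-21:00.
Pita in UTC: 08:50-10:20, 15:50-21:00 (subtract 1h to convert from UTC+1).
Wiremu in UTC: 15:55-21:00 (add 8h to convert from UTC-8).
Wendy ∩ Jun: 08:20-11:10, 13:30-19:45, 20:45-21:00.
Wendy ∩ Jun ∩ Pita: 08:50-10:20, 15:50-19:45, 20:45-21:00.
Wendy ∩ Jun ∩ Pita ∩ Wiremu: 15:55-19:45, 20:45-21:00.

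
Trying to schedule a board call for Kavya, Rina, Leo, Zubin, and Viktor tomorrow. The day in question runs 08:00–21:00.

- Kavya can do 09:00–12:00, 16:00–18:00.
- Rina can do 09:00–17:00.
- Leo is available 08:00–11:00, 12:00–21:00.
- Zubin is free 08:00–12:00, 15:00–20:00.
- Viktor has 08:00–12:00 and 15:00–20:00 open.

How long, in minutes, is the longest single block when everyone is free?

120

Kavya ∩ Rina: 09:00-12:00, 16:00-17:00.
Kavya ∩ Rina ∩ Leo: 09:00-11:00, 16:00-17:00.
Kavya ∩ Rina ∩ Leo ∩ Zubin: 09:00-11:00, 16:00-17:00.
Kavya ∩ Rina ∩ Leo ∩ Zubin ∩ Viktor: 09:00-11:00, 16:00-17:00.
Those are the intersection windows.
The longest is 09:00-11:00 at 120 minutes.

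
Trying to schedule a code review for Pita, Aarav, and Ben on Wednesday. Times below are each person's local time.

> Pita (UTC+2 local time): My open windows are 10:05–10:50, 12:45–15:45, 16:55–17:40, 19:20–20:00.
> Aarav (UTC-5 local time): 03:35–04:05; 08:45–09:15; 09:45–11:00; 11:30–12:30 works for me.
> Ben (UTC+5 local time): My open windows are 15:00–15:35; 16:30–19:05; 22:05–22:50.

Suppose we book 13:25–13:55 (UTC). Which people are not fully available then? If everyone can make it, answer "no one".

Aarav, Pita

Pita in UTC: 08:05-08:50, 10:45-13:45, 14:55-15:40, 17:20-18:00 (subtract 2h to convert from UTC+2).
Aarav in UTC: 08:35-09:05, 13:45-14:15, 14:45-16:00, 16:30-17:30 (add 5h to convert from UTC-5).
Ben in UTC: 10:00-10:35, 11:30-14:05, 17:05-17:50 (subtract 5h to convert from UTC+5).
Pita: not fully free for 13:25-13:55. Aarav: not fully free for 13:25-13:55. Ben: free for 13:25-13:55.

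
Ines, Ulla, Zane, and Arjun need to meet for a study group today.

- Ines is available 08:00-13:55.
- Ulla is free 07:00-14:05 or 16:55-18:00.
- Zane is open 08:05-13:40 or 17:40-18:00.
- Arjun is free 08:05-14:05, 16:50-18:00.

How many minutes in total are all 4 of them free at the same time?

Ines ∩ Ulla: 08:00-13:55.
Ines ∩ Ulla ∩ Zane: 08:05-13:40.
Ines ∩ Ulla ∩ Zane ∩ Arjun: 08:05-13:40.
That's a single block of 335 minutes.

335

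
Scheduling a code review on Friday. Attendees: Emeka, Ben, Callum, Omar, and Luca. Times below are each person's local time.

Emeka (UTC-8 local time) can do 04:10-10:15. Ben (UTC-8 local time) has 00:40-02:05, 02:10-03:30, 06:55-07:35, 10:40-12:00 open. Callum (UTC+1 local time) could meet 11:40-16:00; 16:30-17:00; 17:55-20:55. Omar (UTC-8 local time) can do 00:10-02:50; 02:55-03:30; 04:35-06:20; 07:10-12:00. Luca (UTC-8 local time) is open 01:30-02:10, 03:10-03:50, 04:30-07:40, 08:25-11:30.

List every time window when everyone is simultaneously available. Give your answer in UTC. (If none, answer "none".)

Emeka in UTC: 12:10-18:15 (add 8h to convert from UTC-8).
Ben in UTC: 08:40-10:05, 10:10-11:30, 14:55-15:35, 18:40-20:00 (add 8h to convert from UTC-8).
Callum in UTC: 10:40-15:00, 15:30-16:00, 16:55-19:55 (subtract 1h to convert from UTC+1).
Omar in UTC: 08:10-10:50, 10:55-11:30, 12:35-14:20, 15:10-20:00 (add 8h to convert from UTC-8).
Luca in UTC: 09:30-10:10, 11:10-11:50, 12:30-15:40, 16:25-19:30 (add 8h to convert from UTC-8).
Emeka ∩ Ben: 14:55-15:35.
Emeka ∩ Ben ∩ Callum: 14:55-15:00, 15:30-15:35.
Emeka ∩ Ben ∩ Callum ∩ Omar: 15:30-15:35.
Emeka ∩ Ben ∩ Callum ∩ Omar ∩ Luca: 15:30-15:35.
So the common availability across everyone is 15:30-15:35.

15:30-15:35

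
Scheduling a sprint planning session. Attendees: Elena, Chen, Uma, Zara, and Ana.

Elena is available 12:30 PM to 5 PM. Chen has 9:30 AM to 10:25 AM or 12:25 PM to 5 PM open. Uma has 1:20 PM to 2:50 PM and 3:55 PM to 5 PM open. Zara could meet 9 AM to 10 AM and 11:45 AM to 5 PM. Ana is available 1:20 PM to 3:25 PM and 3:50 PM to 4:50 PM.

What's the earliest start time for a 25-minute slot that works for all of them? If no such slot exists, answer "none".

Elena ∩ Chen: 12:30-17:00.
Elena ∩ Chen ∩ Uma: 13:20-14:50, 15:55-17:00.
Elena ∩ Chen ∩ Uma ∩ Zara: 13:20-14:50, 15:55-17:00.
Elena ∩ Chen ∩ Uma ∩ Zara ∩ Ana: 13:20-14:50, 15:55-16:50.
The first common window of at least 25 minutes is 13:20-14:50, so the earliest start is 13:20.

13:20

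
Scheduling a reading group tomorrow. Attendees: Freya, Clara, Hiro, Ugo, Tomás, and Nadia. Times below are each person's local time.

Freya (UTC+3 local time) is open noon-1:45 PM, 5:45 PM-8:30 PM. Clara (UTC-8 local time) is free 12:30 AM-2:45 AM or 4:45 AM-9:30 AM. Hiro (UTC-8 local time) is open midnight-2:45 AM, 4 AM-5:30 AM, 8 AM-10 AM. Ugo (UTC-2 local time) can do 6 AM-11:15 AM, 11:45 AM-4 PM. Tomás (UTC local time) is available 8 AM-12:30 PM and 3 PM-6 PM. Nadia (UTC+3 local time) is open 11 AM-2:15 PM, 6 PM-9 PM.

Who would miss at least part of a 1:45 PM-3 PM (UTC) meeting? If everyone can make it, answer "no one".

Freya in UTC: 09:00-10:45, 14:45-17:30 (subtract 3h to convert from UTC+3).
Clara in UTC: 08:30-10:45, 12:45-17:30 (add 8h to convert from UTC-8).
Hiro in UTC: 08:00-10:45, 12:00-13:30, 16:00-18:00 (add 8h to convert from UTC-8).
Ugo in UTC: 08:00-13:15, 13:45-18:00 (add 2h to convert from UTC-2).
Tomás in UTC: 08:00-12:30, 15:00-18:00.
Nadia in UTC: 08:00-11:15, 15:00-18:00 (subtract 3h to convert from UTC+3).
Freya: not fully free for 13:45-15:00. Clara: free for 13:45-15:00. Hiro: not fully free for 13:45-15:00. Ugo: free for 13:45-15:00. Tomás: not fully free for 13:45-15:00. Nadia: not fully free for 13:45-15:00.

Freya, Hiro, Nadia, Tomás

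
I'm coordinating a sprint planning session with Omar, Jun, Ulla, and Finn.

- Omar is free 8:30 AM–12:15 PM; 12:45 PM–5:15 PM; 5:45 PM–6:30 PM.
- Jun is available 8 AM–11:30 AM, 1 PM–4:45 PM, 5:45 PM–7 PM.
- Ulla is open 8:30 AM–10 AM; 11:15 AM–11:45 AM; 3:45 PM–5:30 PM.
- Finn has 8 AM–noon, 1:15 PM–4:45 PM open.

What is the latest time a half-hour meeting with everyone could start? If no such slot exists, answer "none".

16:15

Omar ∩ Jun: 08:30-11:30, 13:00-16:45, 17:45-18:30.
Omar ∩ Jun ∩ Ulla: 08:30-10:00, 11:15-11:30, 15:45-16:45.
Omar ∩ Jun ∩ Ulla ∩ Finn: 08:30-10:00, 11:15-11:30, 15:45-16:45.
So the common availability across everyone is 08:30-10:00, 11:15-11:30, 15:45-16:45.
The last common window of at least 30 minutes is 15:45-16:45; a 30-minute meeting can start as late as 16:15 and still end by 16:45.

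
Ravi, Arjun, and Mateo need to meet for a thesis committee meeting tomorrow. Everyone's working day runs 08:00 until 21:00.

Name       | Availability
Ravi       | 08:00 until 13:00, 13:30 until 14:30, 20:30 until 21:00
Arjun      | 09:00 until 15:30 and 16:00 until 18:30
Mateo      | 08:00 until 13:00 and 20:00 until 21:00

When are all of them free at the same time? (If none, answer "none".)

Ravi ∩ Arjun: 09:00-13:00, 13:30-14:30.
Ravi ∩ Arjun ∩ Mateo: 09:00-13:00.
So the common availability across everyone is 09:00-13:00.

09:00-13:00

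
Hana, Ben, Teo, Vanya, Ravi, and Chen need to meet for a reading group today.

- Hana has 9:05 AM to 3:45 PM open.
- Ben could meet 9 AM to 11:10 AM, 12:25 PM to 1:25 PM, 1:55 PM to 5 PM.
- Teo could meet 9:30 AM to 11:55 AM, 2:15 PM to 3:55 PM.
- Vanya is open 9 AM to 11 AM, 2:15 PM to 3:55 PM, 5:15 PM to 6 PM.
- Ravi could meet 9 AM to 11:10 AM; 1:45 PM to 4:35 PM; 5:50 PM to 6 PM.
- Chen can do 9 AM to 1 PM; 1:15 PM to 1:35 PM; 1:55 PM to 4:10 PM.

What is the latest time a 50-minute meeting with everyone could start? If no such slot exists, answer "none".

Hana ∩ Ben: 09:05-11:10, 12:25-13:25, 13:55-15:45.
Hana ∩ Ben ∩ Teo: 09:30-11:10, 14:15-15:45.
Hana ∩ Ben ∩ Teo ∩ Vanya: 09:30-11:00, 14:15-15:45.
Hana ∩ Ben ∩ Teo ∩ Vanya ∩ Ravi: 09:30-11:00, 14:15-15:45.
Hana ∩ Ben ∩ Teo ∩ Vanya ∩ Ravi ∩ Chen: 09:30-11:00, 14:15-15:45.
The last common window of at least 50 minutes is 14:15-15:45; a 50-minute meeting can start as late as 14:55 and still end by 15:45.

14:55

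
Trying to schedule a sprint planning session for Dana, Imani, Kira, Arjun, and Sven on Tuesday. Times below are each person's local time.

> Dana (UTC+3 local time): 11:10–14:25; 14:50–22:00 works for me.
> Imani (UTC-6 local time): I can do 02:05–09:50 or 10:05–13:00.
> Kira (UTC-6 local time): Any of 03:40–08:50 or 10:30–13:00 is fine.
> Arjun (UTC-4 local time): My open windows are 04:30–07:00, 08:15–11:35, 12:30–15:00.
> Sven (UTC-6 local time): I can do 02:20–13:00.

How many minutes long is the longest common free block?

155

Dana in UTC: 08:10-11:25, 11:50-19:00 (subtract 3h to convert from UTC+3).
Imani in UTC: 08:05-15:50, 16:05-19:00 (add 6h to convert from UTC-6).
Kira in UTC: 09:40-14:50, 16:30-19:00 (add 6h to convert from UTC-6).
Arjun in UTC: 08:30-11:00, 12:15-15:35, 16:30-19:00 (add 4h to convert from UTC-4).
Sven in UTC: 08:20-19:00 (add 6h to convert from UTC-6).
Dana ∩ Imani: 08:10-11:25, 11:50-15:50, 16:05-19:00.
Dana ∩ Imani ∩ Kira: 09:40-11:25, 11:50-14:50, 16:30-19:00.
Dana ∩ Imani ∩ Kira ∩ Arjun: 09:40-11:00, 12:15-14:50, 16:30-19:00.
Dana ∩ Imani ∩ Kira ∩ Arjun ∩ Sven: 09:40-11:00, 12:15-14:50, 16:30-19:00.
The longest is 12:15-14:50 at 155 minutes.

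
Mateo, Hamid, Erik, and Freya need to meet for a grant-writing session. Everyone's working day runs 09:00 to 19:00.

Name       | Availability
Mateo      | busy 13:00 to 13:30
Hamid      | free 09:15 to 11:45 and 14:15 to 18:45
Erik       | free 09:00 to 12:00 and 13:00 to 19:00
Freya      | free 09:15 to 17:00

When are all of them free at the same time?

09:15-11:45, 14:15-17:00

Mateo free: 09:00-13:00, 13:30-19:00 (invert busy blocks within the working day).
Hamid free: 09:15-11:45, 14:15-18:45.
Erik free: 09:00-12:00, 13:00-19:00.
Freya free: 09:15-17:00.
Mateo ∩ Hamid: 09:15-11:45, 14:15-18:45.
Mateo ∩ Hamid ∩ Erik: 09:15-11:45, 14:15-18:45.
Mateo ∩ Hamid ∩ Erik ∩ Freya: 09:15-11:45, 14:15-17:00.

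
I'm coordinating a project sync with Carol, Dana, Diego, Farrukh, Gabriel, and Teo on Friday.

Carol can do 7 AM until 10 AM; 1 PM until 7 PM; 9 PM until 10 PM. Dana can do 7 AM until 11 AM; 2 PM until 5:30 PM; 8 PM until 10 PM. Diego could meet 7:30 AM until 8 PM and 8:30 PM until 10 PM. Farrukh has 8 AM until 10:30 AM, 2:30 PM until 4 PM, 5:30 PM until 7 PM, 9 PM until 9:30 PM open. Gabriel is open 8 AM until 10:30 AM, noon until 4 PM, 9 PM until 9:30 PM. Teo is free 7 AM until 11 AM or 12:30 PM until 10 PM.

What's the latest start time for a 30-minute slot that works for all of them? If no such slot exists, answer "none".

Carol ∩ Dana: 07:00-10:00, 14:00-17:30, 21:00-22:00.
Carol ∩ Dana ∩ Diego: 07:30-10:00, 14:00-17:30, 21:00-22:00.
Carol ∩ Dana ∩ Diego ∩ Farrukh: 08:00-10:00, 14:30-16:00, 21:00-21:30.
Carol ∩ Dana ∩ Diego ∩ Farrukh ∩ Gabriel: 08:00-10:00, 14:30-16:00, 21:00-21:30.
Carol ∩ Dana ∩ Diego ∩ Farrukh ∩ Gabriel ∩ Teo: 08:00-10:00, 14:30-16:00, 21:00-21:30.
Those are the intersection windows.
The last common window of at least 30 minutes is 21:00-21:30; a 30-minute meeting can start as late as 21:00 and still end by 21:30.

21:00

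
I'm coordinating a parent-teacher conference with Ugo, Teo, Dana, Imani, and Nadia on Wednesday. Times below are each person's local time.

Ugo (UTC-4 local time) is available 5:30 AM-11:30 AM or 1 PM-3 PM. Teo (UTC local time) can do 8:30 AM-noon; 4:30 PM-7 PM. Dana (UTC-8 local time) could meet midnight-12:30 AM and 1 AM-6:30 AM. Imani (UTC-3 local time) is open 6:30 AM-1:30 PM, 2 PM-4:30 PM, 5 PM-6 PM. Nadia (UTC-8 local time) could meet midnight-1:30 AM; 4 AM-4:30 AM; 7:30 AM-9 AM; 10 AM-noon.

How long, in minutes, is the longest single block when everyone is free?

Ugo in UTC: 09:30-15:30, 17:00-19:00 (add 4h to convert from UTC-4).
Teo in UTC: 08:30-12:00, 16:30-19:00.
Dana in UTC: 08:00-08:30, 09:00-14:30 (add 8h to convert from UTC-8).
Imani in UTC: 09:30-16:30, 17:00-19:30, 20:00-21:00 (add 3h to convert from UTC-3).
Nadia in UTC: 08:00-09:30, 12:00-12:30, 15:30-17:00, 18:00-20:00 (add 8h to convert from UTC-8).
Ugo ∩ Teo: 09:30-12:00, 17:00-19:00.
Ugo ∩ Teo ∩ Dana: 09:30-12:00.
Ugo ∩ Teo ∩ Dana ∩ Imani: 09:30-12:00.
Ugo ∩ Teo ∩ Dana ∩ Imani ∩ Nadia: ∅.
There is no time when everyone is free.
No common window exists, so the longest block is 0 minutes.

0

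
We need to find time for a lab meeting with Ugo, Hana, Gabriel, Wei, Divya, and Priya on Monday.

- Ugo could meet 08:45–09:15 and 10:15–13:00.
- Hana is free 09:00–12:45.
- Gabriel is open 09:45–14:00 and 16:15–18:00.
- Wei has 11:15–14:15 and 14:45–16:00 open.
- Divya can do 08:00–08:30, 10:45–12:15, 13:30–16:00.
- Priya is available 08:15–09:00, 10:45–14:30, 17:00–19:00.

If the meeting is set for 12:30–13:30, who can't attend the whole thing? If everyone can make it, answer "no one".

Ugo: not fully free for 12:30-13:30. Hana: not fully free for 12:30-13:30. Gabriel: free for 12:30-13:30. Wei: free for 12:30-13:30. Divya: not fully free for 12:30-13:30. Priya: free for 12:30-13:30.

Divya, Hana, Ugo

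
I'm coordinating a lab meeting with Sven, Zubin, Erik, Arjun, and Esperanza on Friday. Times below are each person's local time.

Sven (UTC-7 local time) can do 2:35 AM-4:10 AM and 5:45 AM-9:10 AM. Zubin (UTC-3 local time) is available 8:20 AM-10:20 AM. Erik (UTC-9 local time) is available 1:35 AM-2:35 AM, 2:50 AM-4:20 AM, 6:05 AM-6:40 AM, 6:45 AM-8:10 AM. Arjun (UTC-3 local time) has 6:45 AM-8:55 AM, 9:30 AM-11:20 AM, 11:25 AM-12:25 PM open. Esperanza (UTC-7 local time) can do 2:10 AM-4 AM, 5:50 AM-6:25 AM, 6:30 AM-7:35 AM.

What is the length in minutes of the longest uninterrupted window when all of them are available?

30

Sven in UTC: 09:35-11:10, 12:45-16:10 (add 7h to convert from UTC-7).
Zubin in UTC: 11:20-13:20 (add 3h to convert from UTC-3).
Erik in UTC: 10:35-11:35, 11:50-13:20, 15:05-15:40, 15:45-17:10 (add 9h to convert from UTC-9).
Arjun in UTC: 09:45-11:55, 12:30-14:20, 14:25-15:25 (add 3h to convert from UTC-3).
Esperanza in UTC: 09:10-11:00, 12:50-13:25, 13:30-14:35 (add 7h to convert from UTC-7).
Sven ∩ Zubin: 12:45-13:20.
Sven ∩ Zubin ∩ Erik: 12:45-13:20.
Sven ∩ Zubin ∩ Erik ∩ Arjun: 12:45-13:20.
Sven ∩ Zubin ∩ Erik ∩ Arjun ∩ Esperanza: 12:50-13:20.
So the common availability across everyone is 12:50-13:20.
The longest is 12:50-13:20 at 30 minutes.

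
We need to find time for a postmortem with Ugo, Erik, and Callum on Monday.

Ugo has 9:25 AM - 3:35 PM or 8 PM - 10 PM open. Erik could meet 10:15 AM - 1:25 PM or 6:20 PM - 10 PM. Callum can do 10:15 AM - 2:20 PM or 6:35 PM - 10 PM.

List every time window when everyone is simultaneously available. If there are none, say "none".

10:15-13:25, 20:00-22:00

Ugo ∩ Erik: 10:15-13:25, 20:00-22:00.
Ugo ∩ Erik ∩ Callum: 10:15-13:25, 20:00-22:00.
Those are the intersection windows.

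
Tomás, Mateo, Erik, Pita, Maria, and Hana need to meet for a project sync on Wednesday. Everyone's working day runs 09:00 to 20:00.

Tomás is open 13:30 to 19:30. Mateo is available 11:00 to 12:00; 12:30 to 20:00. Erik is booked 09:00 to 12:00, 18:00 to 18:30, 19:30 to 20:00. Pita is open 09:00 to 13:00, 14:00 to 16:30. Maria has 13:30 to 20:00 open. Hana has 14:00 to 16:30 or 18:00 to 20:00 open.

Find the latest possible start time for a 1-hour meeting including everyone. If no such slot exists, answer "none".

Tomás free: 13:30-19:30.
Mateo free: 11:00-12:00, 12:30-20:00.
Erik free: 12:00-18:00, 18:30-19:30 (invert busy blocks within the working day).
Pita free: 09:00-13:00, 14:00-16:30.
Maria free: 13:30-20:00.
Hana free: 14:00-16:30, 18:00-20:00.
Tomás ∩ Mateo: 13:30-19:30.
Tomás ∩ Mateo ∩ Erik: 13:30-18:00, 18:30-19:30.
Tomás ∩ Mateo ∩ Erik ∩ Pita: 14:00-16:30.
Tomás ∩ Mateo ∩ Erik ∩ Pita ∩ Maria: 14:00-16:30.
Tomás ∩ Mateo ∩ Erik ∩ Pita ∩ Maria ∩ Hana: 14:00-16:30.
The last common window of at least 60 minutes is 14:00-16:30; a 60-minute meeting can start as late as 15:30 and still end by 16:30.

15:30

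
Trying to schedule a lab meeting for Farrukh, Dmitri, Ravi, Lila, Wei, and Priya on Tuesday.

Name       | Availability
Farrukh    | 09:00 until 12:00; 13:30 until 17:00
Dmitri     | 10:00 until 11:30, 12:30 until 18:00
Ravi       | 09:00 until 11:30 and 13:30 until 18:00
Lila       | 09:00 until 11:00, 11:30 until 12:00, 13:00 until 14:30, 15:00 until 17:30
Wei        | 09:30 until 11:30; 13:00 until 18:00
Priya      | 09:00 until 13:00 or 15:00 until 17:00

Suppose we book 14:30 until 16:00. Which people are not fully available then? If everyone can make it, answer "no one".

Lila, Priya

Farrukh: free for 14:30-16:00. Dmitri: free for 14:30-16:00. Ravi: free for 14:30-16:00. Lila: not fully free for 14:30-16:00. Wei: free for 14:30-16:00. Priya: not fully free for 14:30-16:00.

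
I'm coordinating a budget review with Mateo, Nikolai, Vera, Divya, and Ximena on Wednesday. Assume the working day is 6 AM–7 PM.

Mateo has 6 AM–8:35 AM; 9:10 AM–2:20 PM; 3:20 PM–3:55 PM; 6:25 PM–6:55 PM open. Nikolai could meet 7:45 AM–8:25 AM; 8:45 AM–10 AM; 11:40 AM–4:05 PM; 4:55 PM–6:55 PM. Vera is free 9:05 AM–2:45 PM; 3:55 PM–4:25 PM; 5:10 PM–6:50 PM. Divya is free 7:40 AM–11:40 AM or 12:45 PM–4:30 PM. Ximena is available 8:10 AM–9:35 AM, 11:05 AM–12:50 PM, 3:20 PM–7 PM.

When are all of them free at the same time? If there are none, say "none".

09:10-09:35, 12:45-12:50

Mateo ∩ Nikolai: 07:45-08:25, 09:10-10:00, 11:40-14:20, 15:20-15:55, 18:25-18:55.
Mateo ∩ Nikolai ∩ Vera: 09:10-10:00, 11:40-14:20, 18:25-18:50.
Mateo ∩ Nikolai ∩ Vera ∩ Divya: 09:10-10:00, 12:45-14:20.
Mateo ∩ Nikolai ∩ Vera ∩ Divya ∩ Ximena: 09:10-09:35, 12:45-12:50.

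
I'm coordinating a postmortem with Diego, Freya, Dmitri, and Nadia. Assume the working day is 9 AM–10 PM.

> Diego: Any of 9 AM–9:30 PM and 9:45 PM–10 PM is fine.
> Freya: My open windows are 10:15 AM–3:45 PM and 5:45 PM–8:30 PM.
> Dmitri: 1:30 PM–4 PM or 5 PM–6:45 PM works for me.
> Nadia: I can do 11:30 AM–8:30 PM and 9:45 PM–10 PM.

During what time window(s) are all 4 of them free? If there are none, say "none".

Diego ∩ Freya: 10:15-15:45, 17:45-20:30.
Diego ∩ Freya ∩ Dmitri: 13:30-15:45, 17:45-18:45.
Diego ∩ Freya ∩ Dmitri ∩ Nadia: 13:30-15:45, 17:45-18:45.

13:30-15:45, 17:45-18:45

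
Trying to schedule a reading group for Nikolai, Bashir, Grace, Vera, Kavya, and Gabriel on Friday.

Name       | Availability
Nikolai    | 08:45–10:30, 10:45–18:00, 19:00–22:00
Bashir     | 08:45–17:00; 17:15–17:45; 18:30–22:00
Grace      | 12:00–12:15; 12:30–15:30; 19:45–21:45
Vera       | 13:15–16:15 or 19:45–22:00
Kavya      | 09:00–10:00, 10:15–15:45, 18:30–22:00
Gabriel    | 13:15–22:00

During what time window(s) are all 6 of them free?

13:15-15:30, 19:45-21:45

Nikolai ∩ Bashir: 08:45-10:30, 10:45-17:00, 17:15-17:45, 19:00-22:00.
Nikolai ∩ Bashir ∩ Grace: 12:00-12:15, 12:30-15:30, 19:45-21:45.
Nikolai ∩ Bashir ∩ Grace ∩ Vera: 13:15-15:30, 19:45-21:45.
Nikolai ∩ Bashir ∩ Grace ∩ Vera ∩ Kavya: 13:15-15:30, 19:45-21:45.
Nikolai ∩ Bashir ∩ Grace ∩ Vera ∩ Kavya ∩ Gabriel: 13:15-15:30, 19:45-21:45.
Those are the intersection windows.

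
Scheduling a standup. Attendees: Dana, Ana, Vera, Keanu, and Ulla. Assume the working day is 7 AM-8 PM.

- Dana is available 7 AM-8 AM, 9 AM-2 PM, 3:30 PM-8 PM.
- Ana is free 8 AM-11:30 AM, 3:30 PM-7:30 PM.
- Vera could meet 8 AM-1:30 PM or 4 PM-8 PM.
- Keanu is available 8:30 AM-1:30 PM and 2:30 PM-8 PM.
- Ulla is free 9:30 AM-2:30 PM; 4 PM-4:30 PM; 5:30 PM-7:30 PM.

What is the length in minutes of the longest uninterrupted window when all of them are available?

120

Dana ∩ Ana: 09:00-11:30, 15:30-19:30.
Dana ∩ Ana ∩ Vera: 09:00-11:30, 16:00-19:30.
Dana ∩ Ana ∩ Vera ∩ Keanu: 09:00-11:30, 16:00-19:30.
Dana ∩ Ana ∩ Vera ∩ Keanu ∩ Ulla: 09:30-11:30, 16:00-16:30, 17:30-19:30.
The longest is 09:30-11:30 at 120 minutes.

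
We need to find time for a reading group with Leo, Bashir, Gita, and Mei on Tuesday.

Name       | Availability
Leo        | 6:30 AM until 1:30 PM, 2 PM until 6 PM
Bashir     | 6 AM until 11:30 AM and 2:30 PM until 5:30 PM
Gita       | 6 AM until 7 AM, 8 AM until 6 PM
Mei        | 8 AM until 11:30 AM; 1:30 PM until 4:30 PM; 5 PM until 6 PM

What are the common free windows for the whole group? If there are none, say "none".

Leo ∩ Bashir: 06:30-11:30, 14:30-17:30.
Leo ∩ Bashir ∩ Gita: 06:30-07:00, 08:00-11:30, 14:30-17:30.
Leo ∩ Bashir ∩ Gita ∩ Mei: 08:00-11:30, 14:30-16:30, 17:00-17:30.

08:00-11:30, 14:30-16:30, 17:00-17:30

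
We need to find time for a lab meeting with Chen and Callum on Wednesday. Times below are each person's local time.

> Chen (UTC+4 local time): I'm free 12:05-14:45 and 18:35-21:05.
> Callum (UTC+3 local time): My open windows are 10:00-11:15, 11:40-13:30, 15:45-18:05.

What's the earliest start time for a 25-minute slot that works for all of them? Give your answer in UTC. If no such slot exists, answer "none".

08:40

Chen in UTC: 08:05-10:45, 14:35-17:05 (subtract 4h to convert from UTC+4).
Callum in UTC: 07:00-08:15, 08:40-10:30, 12:45-15:05 (subtract 3h to convert from UTC+3).
Chen ∩ Callum: 08:05-08:15, 08:40-10:30, 14:35-15:05.
The first common window of at least 25 minutes is 08:40-10:30, so the earliest start is 08:40.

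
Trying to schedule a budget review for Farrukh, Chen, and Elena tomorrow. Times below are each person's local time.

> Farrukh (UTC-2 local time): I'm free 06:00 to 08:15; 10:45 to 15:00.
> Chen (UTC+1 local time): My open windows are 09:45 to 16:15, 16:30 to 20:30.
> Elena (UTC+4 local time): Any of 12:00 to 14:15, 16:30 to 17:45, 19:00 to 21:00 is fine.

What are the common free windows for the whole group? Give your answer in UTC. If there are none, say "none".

Farrukh in UTC: 08:00-10:15, 12:45-17:00 (add 2h to convert from UTC-2).
Chen in UTC: 08:45-15:15, 15:30-19:30 (subtract 1h to convert from UTC+1).
Elena in UTC: 08:00-10:15, 12:30-13:45, 15:00-17:00 (subtract 4h to convert from UTC+4).
Farrukh ∩ Chen: 08:45-10:15, 12:45-15:15, 15:30-17:00.
Farrukh ∩ Chen ∩ Elena: 08:45-10:15, 12:45-13:45, 15:00-15:15, 15:30-17:00.

08:45-10:15, 12:45-13:45, 15:00-15:15, 15:30-17:00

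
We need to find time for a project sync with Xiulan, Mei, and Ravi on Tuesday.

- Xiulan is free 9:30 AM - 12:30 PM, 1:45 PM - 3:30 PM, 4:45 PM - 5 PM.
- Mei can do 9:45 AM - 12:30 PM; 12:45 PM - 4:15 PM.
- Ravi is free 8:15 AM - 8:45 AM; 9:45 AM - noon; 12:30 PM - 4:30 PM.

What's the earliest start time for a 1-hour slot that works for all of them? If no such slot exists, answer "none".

Xiulan ∩ Mei: 09:45-12:30, 13:45-15:30.
Xiulan ∩ Mei ∩ Ravi: 09:45-12:00, 13:45-15:30.
The first common window of at least 60 minutes is 09:45-12:00, so the earliest start is 09:45.

09:45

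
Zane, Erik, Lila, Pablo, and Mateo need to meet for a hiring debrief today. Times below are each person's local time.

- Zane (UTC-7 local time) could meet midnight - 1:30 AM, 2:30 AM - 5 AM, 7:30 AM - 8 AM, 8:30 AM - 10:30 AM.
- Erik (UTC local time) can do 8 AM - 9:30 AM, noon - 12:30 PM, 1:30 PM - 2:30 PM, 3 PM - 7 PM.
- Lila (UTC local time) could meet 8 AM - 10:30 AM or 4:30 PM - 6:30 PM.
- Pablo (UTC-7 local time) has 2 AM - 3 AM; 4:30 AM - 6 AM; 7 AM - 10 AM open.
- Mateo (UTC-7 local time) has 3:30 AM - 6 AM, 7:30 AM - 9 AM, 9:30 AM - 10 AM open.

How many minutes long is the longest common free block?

Zane in UTC: 07:00-08:30, 09:30-12:00, 14:30-15:00, 15:30-17:30 (add 7h to convert from UTC-7).
Erik in UTC: 08:00-09:30, 12:00-12:30, 13:30-14:30, 15:00-19:00.
Lila in UTC: 08:00-10:30, 16:30-18:30.
Pablo in UTC: 09:00-10:00, 11:30-13:00, 14:00-17:00 (add 7h to convert from UTC-7).
Mateo in UTC: 10:30-13:00, 14:30-16:00, 16:30-17:00 (add 7h to convert from UTC-7).
Zane ∩ Erik: 08:00-08:30, 15:30-17:30.
Zane ∩ Erik ∩ Lila: 08:00-08:30, 16:30-17:30.
Zane ∩ Erik ∩ Lila ∩ Pablo: 16:30-17:00.
Zane ∩ Erik ∩ Lila ∩ Pablo ∩ Mateo: 16:30-17:00.
So the common availability across everyone is 16:30-17:00.
The longest is 16:30-17:00 at 30 minutes.

30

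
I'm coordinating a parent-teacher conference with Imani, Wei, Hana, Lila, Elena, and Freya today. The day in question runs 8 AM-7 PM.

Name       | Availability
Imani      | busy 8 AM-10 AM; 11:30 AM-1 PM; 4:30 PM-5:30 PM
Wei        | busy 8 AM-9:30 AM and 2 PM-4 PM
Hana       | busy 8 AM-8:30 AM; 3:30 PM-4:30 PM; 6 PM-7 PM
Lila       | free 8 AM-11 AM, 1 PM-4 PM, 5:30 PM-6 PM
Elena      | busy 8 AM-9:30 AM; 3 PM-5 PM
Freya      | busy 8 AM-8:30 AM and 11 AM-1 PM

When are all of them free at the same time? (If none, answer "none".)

10:00-11:00, 13:00-14:00, 17:30-18:00

Imani free: 10:00-11:30, 13:00-16:30, 17:30-19:00 (invert busy blocks within the working day).
Wei free: 09:30-14:00, 16:00-19:00 (invert busy blocks within the working day).
Hana free: 08:30-15:30, 16:30-18:00 (invert busy blocks within the working day).
Lila free: 08:00-11:00, 13:00-16:00, 17:30-18:00.
Elena free: 09:30-15:00, 17:00-19:00 (invert busy blocks within the working day).
Freya free: 08:30-11:00, 13:00-19:00 (invert busy blocks within the working day).
Imani ∩ Wei: 10:00-11:30, 13:00-14:00, 16:00-16:30, 17:30-19:00.
Imani ∩ Wei ∩ Hana: 10:00-11:30, 13:00-14:00, 17:30-18:00.
Imani ∩ Wei ∩ Hana ∩ Lila: 10:00-11:00, 13:00-14:00, 17:30-18:00.
Imani ∩ Wei ∩ Hana ∩ Lila ∩ Elena: 10:00-11:00, 13:00-14:00, 17:30-18:00.
Imani ∩ Wei ∩ Hana ∩ Lila ∩ Elena ∩ Freya: 10:00-11:00, 13:00-14:00, 17:30-18:00.
Those are the intersection windows.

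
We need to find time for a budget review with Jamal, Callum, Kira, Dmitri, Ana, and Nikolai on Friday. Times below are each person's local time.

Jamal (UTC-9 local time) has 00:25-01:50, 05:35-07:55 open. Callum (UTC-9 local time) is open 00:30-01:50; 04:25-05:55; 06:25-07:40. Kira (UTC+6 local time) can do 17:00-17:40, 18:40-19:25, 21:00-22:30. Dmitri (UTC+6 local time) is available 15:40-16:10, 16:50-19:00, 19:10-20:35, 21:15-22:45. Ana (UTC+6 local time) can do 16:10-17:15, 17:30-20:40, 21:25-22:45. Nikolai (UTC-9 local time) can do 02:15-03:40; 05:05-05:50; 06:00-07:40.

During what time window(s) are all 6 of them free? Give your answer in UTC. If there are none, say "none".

Jamal in UTC: 09:25-10:50, 14:35-16:55 (add 9h to convert from UTC-9).
Callum in UTC: 09:30-10:50, 13:25-14:55, 15:25-16:40 (add 9h to convert from UTC-9).
Kira in UTC: 11:00-11:40, 12:40-13:25, 15:00-16:30 (subtract 6h to convert from UTC+6).
Dmitri in UTC: 09:40-10:10, 10:50-13:00, 13:10-14:35, 15:15-16:45 (subtract 6h to convert from UTC+6).
Ana in UTC: 10:10-11:15, 11:30-14:40, 15:25-16:45 (subtract 6h to convert from UTC+6).
Nikolai in UTC: 11:15-12:40, 14:05-14:50, 15:00-16:40 (add 9h to convert from UTC-9).
Jamal ∩ Callum: 09:30-10:50, 14:35-14:55, 15:25-16:40.
Jamal ∩ Callum ∩ Kira: 15:25-16:30.
Jamal ∩ Callum ∩ Kira ∩ Dmitri: 15:25-16:30.
Jamal ∩ Callum ∩ Kira ∩ Dmitri ∩ Ana: 15:25-16:30.
Jamal ∩ Callum ∩ Kira ∩ Dmitri ∩ Ana ∩ Nikolai: 15:25-16:30.

15:25-16:30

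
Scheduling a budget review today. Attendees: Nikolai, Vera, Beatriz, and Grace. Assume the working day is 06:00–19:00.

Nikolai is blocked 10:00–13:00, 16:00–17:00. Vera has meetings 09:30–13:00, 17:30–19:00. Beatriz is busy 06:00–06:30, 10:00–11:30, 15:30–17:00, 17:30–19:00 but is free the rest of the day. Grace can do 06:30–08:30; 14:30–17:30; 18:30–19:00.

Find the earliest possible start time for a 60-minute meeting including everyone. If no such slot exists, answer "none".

Nikolai free: 06:00-10:00, 13:00-16:00, 17:00-19:00 (invert busy blocks within the working day).
Vera free: 06:00-09:30, 13:00-17:30 (invert busy blocks within the working day).
Beatriz free: 06:30-10:00, 11:30-15:30, 17:00-17:30 (invert busy blocks within the working day).
Grace free: 06:30-08:30, 14:30-17:30, 18:30-19:00.
Nikolai ∩ Vera: 06:00-09:30, 13:00-16:00, 17:00-17:30.
Nikolai ∩ Vera ∩ Beatriz: 06:30-09:30, 13:00-15:30, 17:00-17:30.
Nikolai ∩ Vera ∩ Beatriz ∩ Grace: 06:30-08:30, 14:30-15:30, 17:00-17:30.
The first common window of at least 60 minutes is 06:30-08:30, so the earliest start is 06:30.

06:30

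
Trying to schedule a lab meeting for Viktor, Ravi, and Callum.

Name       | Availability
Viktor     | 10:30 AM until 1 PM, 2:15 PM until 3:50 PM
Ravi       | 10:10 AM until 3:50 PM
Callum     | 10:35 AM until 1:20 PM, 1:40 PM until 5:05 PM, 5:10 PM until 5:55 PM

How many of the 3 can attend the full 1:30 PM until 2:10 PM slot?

1

Ravi can make the full 13:30-14:10 slot — that's 1.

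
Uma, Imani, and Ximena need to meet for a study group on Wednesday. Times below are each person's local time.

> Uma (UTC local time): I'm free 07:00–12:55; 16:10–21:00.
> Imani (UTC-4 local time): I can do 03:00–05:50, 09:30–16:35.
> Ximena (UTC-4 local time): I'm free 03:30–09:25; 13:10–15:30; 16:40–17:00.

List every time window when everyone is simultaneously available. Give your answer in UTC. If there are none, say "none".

07:30-09:50, 17:10-19:30

Uma in UTC: 07:00-12:55, 16:10-21:00.
Imani in UTC: 07:00-09:50, 13:30-20:35 (add 4h to convert from UTC-4).
Ximena in UTC: 07:30-13:25, 17:10-19:30, 20:40-21:00 (add 4h to convert from UTC-4).
Uma ∩ Imani: 07:00-09:50, 16:10-20:35.
Uma ∩ Imani ∩ Ximena: 07:30-09:50, 17:10-19:30.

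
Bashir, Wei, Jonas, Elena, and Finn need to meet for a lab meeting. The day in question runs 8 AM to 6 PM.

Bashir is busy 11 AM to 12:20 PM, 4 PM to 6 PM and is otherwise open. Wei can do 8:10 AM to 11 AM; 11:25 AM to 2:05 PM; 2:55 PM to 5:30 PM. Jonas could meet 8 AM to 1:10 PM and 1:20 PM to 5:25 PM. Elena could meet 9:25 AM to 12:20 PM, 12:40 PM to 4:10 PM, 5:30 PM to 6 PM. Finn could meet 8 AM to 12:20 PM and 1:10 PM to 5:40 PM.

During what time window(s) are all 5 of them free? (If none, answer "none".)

09:25-11:00, 13:20-14:05, 14:55-16:00

Bashir free: 08:00-11:00, 12:20-16:00 (invert busy blocks within the working day).
Wei free: 08:10-11:00, 11:25-14:05, 14:55-17:30.
Jonas free: 08:00-13:10, 13:20-17:25.
Elena free: 09:25-12:20, 12:40-16:10, 17:30-18:00.
Finn free: 08:00-12:20, 13:10-17:40.
Bashir ∩ Wei: 08:10-11:00, 12:20-14:05, 14:55-16:00.
Bashir ∩ Wei ∩ Jonas: 08:10-11:00, 12:20-13:10, 13:20-14:05, 14:55-16:00.
Bashir ∩ Wei ∩ Jonas ∩ Elena: 09:25-11:00, 12:40-13:10, 13:20-14:05, 14:55-16:00.
Bashir ∩ Wei ∩ Jonas ∩ Elena ∩ Finn: 09:25-11:00, 13:20-14:05, 14:55-16:00.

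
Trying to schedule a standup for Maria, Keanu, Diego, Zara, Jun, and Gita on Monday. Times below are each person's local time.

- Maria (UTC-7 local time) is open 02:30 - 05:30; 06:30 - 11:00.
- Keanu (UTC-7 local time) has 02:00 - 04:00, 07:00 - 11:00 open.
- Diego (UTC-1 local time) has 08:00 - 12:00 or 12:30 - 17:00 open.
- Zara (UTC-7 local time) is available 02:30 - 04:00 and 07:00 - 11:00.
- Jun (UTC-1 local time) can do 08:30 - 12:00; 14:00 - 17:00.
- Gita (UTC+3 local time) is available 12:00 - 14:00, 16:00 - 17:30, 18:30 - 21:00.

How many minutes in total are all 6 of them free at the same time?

240

Maria in UTC: 09:30-12:30, 13:30-18:00 (add 7h to convert from UTC-7).
Keanu in UTC: 09:00-11:00, 14:00-18:00 (add 7h to convert from UTC-7).
Diego in UTC: 09:00-13:00, 13:30-18:00 (add 1h to convert from UTC-1).
Zara in UTC: 09:30-11:00, 14:00-18:00 (add 7h to convert from UTC-7).
Jun in UTC: 09:30-13:00, 15:00-18:00 (add 1h to convert from UTC-1).
Gita in UTC: 09:00-11:00, 13:00-14:30, 15:30-18:00 (subtract 3h to convert from UTC+3).
Maria ∩ Keanu: 09:30-11:00, 14:00-18:00.
Maria ∩ Keanu ∩ Diego: 09:30-11:00, 14:00-18:00.
Maria ∩ Keanu ∩ Diego ∩ Zara: 09:30-11:00, 14:00-18:00.
Maria ∩ Keanu ∩ Diego ∩ Zara ∩ Jun: 09:30-11:00, 15:00-18:00.
Maria ∩ Keanu ∩ Diego ∩ Zara ∩ Jun ∩ Gita: 09:30-11:00, 15:30-18:00.
Summing the common windows: 90 + 150 = 240 minutes.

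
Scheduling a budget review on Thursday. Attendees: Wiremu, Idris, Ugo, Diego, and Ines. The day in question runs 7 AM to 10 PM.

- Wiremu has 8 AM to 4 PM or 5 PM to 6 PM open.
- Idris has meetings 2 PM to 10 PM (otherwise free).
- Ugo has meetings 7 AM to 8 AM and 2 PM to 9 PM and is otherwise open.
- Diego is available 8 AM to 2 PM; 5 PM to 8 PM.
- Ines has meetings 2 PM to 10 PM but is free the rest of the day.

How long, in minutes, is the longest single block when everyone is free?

360

Wiremu free: 08:00-16:00, 17:00-18:00.
Idris free: 07:00-14:00 (invert busy blocks within the working day).
Ugo free: 08:00-14:00, 21:00-22:00 (invert busy blocks within the working day).
Diego free: 08:00-14:00, 17:00-20:00.
Ines free: 07:00-14:00 (invert busy blocks within the working day).
Wiremu ∩ Idris: 08:00-14:00.
Wiremu ∩ Idris ∩ Ugo: 08:00-14:00.
Wiremu ∩ Idris ∩ Ugo ∩ Diego: 08:00-14:00.
Wiremu ∩ Idris ∩ Ugo ∩ Diego ∩ Ines: 08:00-14:00.
The longest is 08:00-14:00 at 360 minutes.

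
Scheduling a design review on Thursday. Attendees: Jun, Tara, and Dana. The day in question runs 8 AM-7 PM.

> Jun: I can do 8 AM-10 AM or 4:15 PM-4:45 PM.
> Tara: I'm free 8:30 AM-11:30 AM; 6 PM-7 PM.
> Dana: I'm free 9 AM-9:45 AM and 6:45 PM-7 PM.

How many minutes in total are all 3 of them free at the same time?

Jun ∩ Tara: 08:30-10:00.
Jun ∩ Tara ∩ Dana: 09:00-09:45.
That's a single block of 45 minutes.

45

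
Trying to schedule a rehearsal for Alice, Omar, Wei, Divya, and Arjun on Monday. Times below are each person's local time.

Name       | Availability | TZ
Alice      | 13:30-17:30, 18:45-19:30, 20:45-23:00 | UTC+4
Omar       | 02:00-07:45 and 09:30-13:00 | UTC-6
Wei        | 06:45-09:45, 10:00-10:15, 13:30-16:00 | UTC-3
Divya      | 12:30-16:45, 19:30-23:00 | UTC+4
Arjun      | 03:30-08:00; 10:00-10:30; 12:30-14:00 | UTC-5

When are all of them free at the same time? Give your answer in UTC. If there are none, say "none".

09:45-12:45, 17:30-19:00

Alice in UTC: 09:30-13:30, 14:45-15:30, 16:45-19:00 (subtract 4h to convert from UTC+4).
Omar in UTC: 08:00-13:45, 15:30-19:00 (add 6h to convert from UTC-6).
Wei in UTC: 09:45-12:45, 13:00-13:15, 16:30-19:00 (add 3h to convert from UTC-3).
Divya in UTC: 08:30-12:45, 15:30-19:00 (subtract 4h to convert from UTC+4).
Arjun in UTC: 08:30-13:00, 15:00-15:30, 17:30-19:00 (add 5h to convert from UTC-5).
Alice ∩ Omar: 09:30-13:30, 16:45-19:00.
Alice ∩ Omar ∩ Wei: 09:45-12:45, 13:00-13:15, 16:45-19:00.
Alice ∩ Omar ∩ Wei ∩ Divya: 09:45-12:45, 16:45-19:00.
Alice ∩ Omar ∩ Wei ∩ Divya ∩ Arjun: 09:45-12:45, 17:30-19:00.
Those are the intersection windows.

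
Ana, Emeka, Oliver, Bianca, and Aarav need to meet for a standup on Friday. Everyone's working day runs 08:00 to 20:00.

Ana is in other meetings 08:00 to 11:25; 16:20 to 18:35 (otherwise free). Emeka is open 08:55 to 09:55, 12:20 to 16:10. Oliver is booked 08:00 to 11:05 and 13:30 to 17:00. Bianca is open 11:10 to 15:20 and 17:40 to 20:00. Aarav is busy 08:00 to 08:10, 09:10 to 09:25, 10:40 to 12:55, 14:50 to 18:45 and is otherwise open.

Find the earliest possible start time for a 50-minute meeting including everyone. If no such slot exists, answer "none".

Ana free: 11:25-16:20, 18:35-20:00 (invert busy blocks within the working day).
Emeka free: 08:55-09:55, 12:20-16:10.
Oliver free: 11:05-13:30, 17:00-20:00 (invert busy blocks within the working day).
Bianca free: 11:10-15:20, 17:40-20:00.
Aarav free: 08:10-09:10, 09:25-10:40, 12:55-14:50, 18:45-20:00 (invert busy blocks within the working day).
Ana ∩ Emeka: 12:20-16:10.
Ana ∩ Emeka ∩ Oliver: 12:20-13:30.
Ana ∩ Emeka ∩ Oliver ∩ Bianca: 12:20-13:30.
Ana ∩ Emeka ∩ Oliver ∩ Bianca ∩ Aarav: 12:55-13:30.
Those are the intersection windows.
No common window is at least 50 minutes long.

none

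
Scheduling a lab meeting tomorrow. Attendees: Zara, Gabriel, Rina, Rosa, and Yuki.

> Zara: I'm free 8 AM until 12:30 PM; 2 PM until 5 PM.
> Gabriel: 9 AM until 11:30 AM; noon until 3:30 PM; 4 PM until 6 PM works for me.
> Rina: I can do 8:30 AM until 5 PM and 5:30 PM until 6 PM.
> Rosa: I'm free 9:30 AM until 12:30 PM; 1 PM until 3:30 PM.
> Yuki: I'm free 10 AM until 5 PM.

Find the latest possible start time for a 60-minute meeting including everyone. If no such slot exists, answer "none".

Zara ∩ Gabriel: 09:00-11:30, 12:00-12:30, 14:00-15:30, 16:00-17:00.
Zara ∩ Gabriel ∩ Rina: 09:00-11:30, 12:00-12:30, 14:00-15:30, 16:00-17:00.
Zara ∩ Gabriel ∩ Rina ∩ Rosa: 09:30-11:30, 12:00-12:30, 14:00-15:30.
Zara ∩ Gabriel ∩ Rina ∩ Rosa ∩ Yuki: 10:00-11:30, 12:00-12:30, 14:00-15:30.
So the common availability across everyone is 10:00-11:30, 12:00-12:30, 14:00-15:30.
The last common window of at least 60 minutes is 14:00-15:30; a 60-minute meeting can start as late as 14:30 and still end by 15:30.

14:30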